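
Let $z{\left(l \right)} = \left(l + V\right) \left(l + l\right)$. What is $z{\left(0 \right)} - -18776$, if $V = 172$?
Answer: $18776$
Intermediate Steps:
$z{\left(l \right)} = 2 l \left(172 + l\right)$ ($z{\left(l \right)} = \left(l + 172\right) \left(l + l\right) = \left(172 + l\right) 2 l = 2 l \left(172 + l\right)$)
$z{\left(0 \right)} - -18776 = 2 \cdot 0 \left(172 + 0\right) - -18776 = 2 \cdot 0 \cdot 172 + \left(-5630 + 24406\right) = 0 + 18776 = 18776$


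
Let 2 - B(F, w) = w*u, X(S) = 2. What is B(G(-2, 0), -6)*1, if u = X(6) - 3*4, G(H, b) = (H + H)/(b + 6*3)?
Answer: -58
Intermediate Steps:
G(H, b) = 2*H/(18 + b) (G(H, b) = (2*H)/(b + 18) = (2*H)/(18 + b) = 2*H/(18 + b))
u = -10 (u = 2 - 3*4 = 2 - 12 = -10)
B(F, w) = 2 + 10*w (B(F, w) = 2 - w*(-10) = 2 - (-10)*w = 2 + 10*w)
B(G(-2, 0), -6)*1 = (2 + 10*(-6))*1 = (2 - 60)*1 = -58*1 = -58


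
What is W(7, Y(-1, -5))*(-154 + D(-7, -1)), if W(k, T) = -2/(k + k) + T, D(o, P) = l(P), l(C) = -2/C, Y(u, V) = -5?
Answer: 5472/7 ≈ 781.71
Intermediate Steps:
D(o, P) = -2/P
W(k, T) = T - 1/k (W(k, T) = -2/(2*k) + T = (1/(2*k))*(-2) + T = -1/k + T = T - 1/k)
W(7, Y(-1, -5))*(-154 + D(-7, -1)) = (-5 - 1/7)*(-154 - 2/(-1)) = (-5 - 1*1/7)*(-154 - 2*(-1)) = (-5 - 1/7)*(-154 + 2) = -36/7*(-152) = 5472/7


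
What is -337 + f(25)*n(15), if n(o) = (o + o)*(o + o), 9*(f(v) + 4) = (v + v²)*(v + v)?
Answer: 3246063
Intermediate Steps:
f(v) = -4 + 2*v*(v + v²)/9 (f(v) = -4 + ((v + v²)*(v + v))/9 = -4 + ((v + v²)*(2*v))/9 = -4 + (2*v*(v + v²))/9 = -4 + 2*v*(v + v²)/9)
n(o) = 4*o² (n(o) = (2*o)*(2*o) = 4*o²)
-337 + f(25)*n(15) = -337 + (-4 + (2/9)*25² + (2/9)*25³)*(4*15²) = -337 + (-4 + (2/9)*625 + (2/9)*15625)*(4*225) = -337 + (-4 + 1250/9 + 31250/9)*900 = -337 + (32464/9)*900 = -337 + 3246400 = 3246063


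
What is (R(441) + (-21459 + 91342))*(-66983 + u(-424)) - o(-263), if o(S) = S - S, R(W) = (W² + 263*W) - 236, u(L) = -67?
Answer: -25486442550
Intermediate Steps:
R(W) = -236 + W² + 263*W
o(S) = 0
(R(441) + (-21459 + 91342))*(-66983 + u(-424)) - o(-263) = ((-236 + 441² + 263*441) + (-21459 + 91342))*(-66983 - 67) - 1*0 = ((-236 + 194481 + 115983) + 69883)*(-67050) + 0 = (310228 + 69883)*(-67050) + 0 = 380111*(-67050) + 0 = -25486442550 + 0 = -25486442550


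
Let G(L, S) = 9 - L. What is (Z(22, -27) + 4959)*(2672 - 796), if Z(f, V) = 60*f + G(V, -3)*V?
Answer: 9955932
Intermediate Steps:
Z(f, V) = 60*f + V*(9 - V) (Z(f, V) = 60*f + (9 - V)*V = 60*f + V*(9 - V))
(Z(22, -27) + 4959)*(2672 - 796) = ((60*22 - 1*(-27)*(-9 - 27)) + 4959)*(2672 - 796) = ((1320 - 1*(-27)*(-36)) + 4959)*1876 = ((1320 - 972) + 4959)*1876 = (348 + 4959)*1876 = 5307*1876 = 9955932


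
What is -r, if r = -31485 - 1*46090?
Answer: 77575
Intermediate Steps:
r = -77575 (r = -31485 - 46090 = -77575)
-r = -1*(-77575) = 77575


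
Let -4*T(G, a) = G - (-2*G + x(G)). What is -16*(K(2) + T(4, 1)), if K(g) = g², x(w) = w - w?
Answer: -16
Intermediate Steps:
x(w) = 0
T(G, a) = -3*G/4 (T(G, a) = -(G - (-2*G + 0))/4 = -(G - (-2)*G)/4 = -(G + 2*G)/4 = -3*G/4)
-16*(K(2) + T(4, 1)) = -16*(2² - ¾*4) = -16*(4 - 3) = -16*1 = -16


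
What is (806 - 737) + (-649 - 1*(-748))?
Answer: 168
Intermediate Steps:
(806 - 737) + (-649 - 1*(-748)) = 69 + (-649 + 748) = 69 + 99 = 168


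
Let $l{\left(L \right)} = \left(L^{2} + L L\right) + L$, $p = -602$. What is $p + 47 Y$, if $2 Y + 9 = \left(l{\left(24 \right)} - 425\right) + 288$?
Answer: $23603$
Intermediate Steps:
$l{\left(L \right)} = L + 2 L^{2}$ ($l{\left(L \right)} = \left(L^{2} + L^{2}\right) + L = 2 L^{2} + L = L + 2 L^{2}$)
$Y = 515$ ($Y = - \frac{9}{2} + \frac{\left(24 \left(1 + 2 \cdot 24\right) - 425\right) + 288}{2} = - \frac{9}{2} + \frac{\left(24 \left(1 + 48\right) - 425\right) + 288}{2} = - \frac{9}{2} + \frac{\left(24 \cdot 49 - 425\right) + 288}{2} = - \frac{9}{2} + \frac{\left(1176 - 425\right) + 288}{2} = - \frac{9}{2} + \frac{751 + 288}{2} = - \frac{9}{2} + \frac{1}{2} \cdot 1039 = - \frac{9}{2} + \frac{1039}{2} = 515$)
$p + 47 Y = -602 + 47 \cdot 515 = -602 + 24205 = 23603$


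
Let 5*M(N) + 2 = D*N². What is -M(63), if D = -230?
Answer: 912872/5 ≈ 1.8257e+5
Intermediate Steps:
M(N) = -⅖ - 46*N² (M(N) = -⅖ + (-230*N²)/5 = -⅖ - 46*N²)
-M(63) = -(-⅖ - 46*63²) = -(-⅖ - 46*3969) = -(-⅖ - 182574) = -1*(-912872/5) = 912872/5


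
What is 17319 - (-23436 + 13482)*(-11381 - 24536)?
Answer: -357500499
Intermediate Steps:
17319 - (-23436 + 13482)*(-11381 - 24536) = 17319 - (-9954)*(-35917) = 17319 - 1*357517818 = 17319 - 357517818 = -357500499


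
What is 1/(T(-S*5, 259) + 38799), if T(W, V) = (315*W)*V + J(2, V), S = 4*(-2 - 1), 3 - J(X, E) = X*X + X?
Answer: 1/4933896 ≈ 2.0268e-7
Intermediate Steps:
J(X, E) = 3 - X - X² (J(X, E) = 3 - (X*X + X) = 3 - (X² + X) = 3 - (X + X²) = 3 + (-X - X²) = 3 - X - X²)
S = -12 (S = 4*(-3) = -12)
T(W, V) = -3 + 315*V*W (T(W, V) = (315*W)*V + (3 - 1*2 - 1*2²) = 315*V*W + (3 - 2 - 1*4) = 315*V*W + (3 - 2 - 4) = 315*V*W - 3 = -3 + 315*V*W)
1/(T(-S*5, 259) + 38799) = 1/((-3 + 315*259*(-1*(-12)*5)) + 38799) = 1/((-3 + 315*259*(12*5)) + 38799) = 1/((-3 + 315*259*60) + 38799) = 1/((-3 + 4895100) + 38799) = 1/(4895097 + 38799) = 1/4933896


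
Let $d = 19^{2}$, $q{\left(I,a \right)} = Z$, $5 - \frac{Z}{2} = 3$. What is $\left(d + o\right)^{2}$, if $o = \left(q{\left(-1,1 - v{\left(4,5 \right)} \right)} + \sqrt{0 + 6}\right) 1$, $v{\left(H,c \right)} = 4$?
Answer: $\left(365 + \sqrt{6}\right)^{2} \approx 1.3502 \cdot 10^{5}$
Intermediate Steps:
$Z = 4$ ($Z = 10 - 6 = 4$)
$q{\left(I,a \right)} = 4$
$o = 4 + \sqrt{6}$ ($o = \left(4 + \sqrt{0 + 6}\right) 1 = \left(4 + \sqrt{6}\right) 1 = 4 + \sqrt{6} \approx 6.4495$)
$d = 361$
$\left(d + o\right)^{2} = \left(361 + \left(4 + \sqrt{6}\right)\right)^{2} = \left(365 + \sqrt{6}\right)^{2}$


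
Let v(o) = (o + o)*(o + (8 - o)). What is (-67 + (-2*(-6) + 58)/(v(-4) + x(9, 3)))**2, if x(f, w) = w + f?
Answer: 3157729/676 ≈ 4671.2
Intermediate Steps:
v(o) = 16*o (v(o) = (2*o)*8 = 16*o)
x(f, w) = f + w
(-67 + (-2*(-6) + 58)/(v(-4) + x(9, 3)))**2 = (-67 + (-2*(-6) + 58)/(16*(-4) + (9 + 3)))**2 = (-67 + (12 + 58)/(-64 + 12))**2 = (-67 + 70/(-52))**2 = (-67 + 70*(-1/52))**2 = (-67 - 35/26)**2 = (-1777/26)**2 = 3157729/676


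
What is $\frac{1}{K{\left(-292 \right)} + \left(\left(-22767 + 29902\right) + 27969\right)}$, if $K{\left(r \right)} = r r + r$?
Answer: $\frac{1}{120076} \approx 8.3281 \cdot 10^{-6}$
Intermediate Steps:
$K{\left(r \right)} = r + r^{2}$ ($K{\left(r \right)} = r^{2} + r = r + r^{2}$)
$\frac{1}{K{\left(-292 \right)} + \left(\left(-22767 + 29902\right) + 27969\right)} = \frac{1}{- 292 \left(1 - 292\right) + \left(\left(-22767 + 29902\right) + 27969\right)} = \frac{1}{\left(-292\right) \left(-291\right) + \left(7135 + 27969\right)} = \frac{1}{84972 + 35104} = \frac{1}{120076}$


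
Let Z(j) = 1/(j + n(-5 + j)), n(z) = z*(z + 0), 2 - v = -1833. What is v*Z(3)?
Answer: 1835/7 ≈ 262.14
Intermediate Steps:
v = 1835 (v = 2 - 1*(-1833) = 2 + 1833 = 1835)
n(z) = z**2 (n(z) = z*z = z**2)
Z(j) = 1/(j + (-5 + j)**2)
v*Z(3) = 1835/(3 + (-5 + 3)**2) = 1835/(3 + (-2)**2) = 1835/(3 + 4) = 1835/7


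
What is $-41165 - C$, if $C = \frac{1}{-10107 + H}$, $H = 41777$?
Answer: $- \frac{1303695551}{31670} \approx -41165.0$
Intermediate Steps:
$C = \frac{1}{31670}$ ($C = \frac{1}{-10107 + 41777} = \frac{1}{31670} \approx 3.1576 \cdot 10^{-5}$)
$-41165 - C = -41165 - \frac{1}{31670} = - \frac{1303695551}{31670}$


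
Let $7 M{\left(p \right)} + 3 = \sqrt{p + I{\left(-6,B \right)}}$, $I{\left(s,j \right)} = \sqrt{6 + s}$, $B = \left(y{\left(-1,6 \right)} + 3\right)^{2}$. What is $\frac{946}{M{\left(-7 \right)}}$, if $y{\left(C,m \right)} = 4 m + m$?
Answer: $- \frac{9933}{8} - \frac{3311 i \sqrt{7}}{8} \approx -1241.6 - 1095.0 i$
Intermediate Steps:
$y{\left(C,m \right)} = 5 m$
$B = 1089$ ($B = \left(5 \cdot 6 + 3\right)^{2} = \left(30 + 3\right)^{2} = 33^{2} = 1089$)
$M{\left(p \right)} = - \frac{3}{7} + \frac{\sqrt{p}}{7}$ ($M{\left(p \right)} = - \frac{3}{7} + \frac{\sqrt{p + \sqrt{6 - 6}}}{7} = - \frac{3}{7} + \frac{\sqrt{p + \sqrt{0}}}{7} = - \frac{3}{7} + \frac{\sqrt{p + 0}}{7} = - \frac{3}{7} + \frac{\sqrt{p}}{7}$)
$\frac{946}{M{\left(-7 \right)}} = \frac{946}{- \frac{3}{7} + \frac{\sqrt{-7}}{7}} = \frac{946}{- \frac{3}{7} + \frac{i \sqrt{7}}{7}}$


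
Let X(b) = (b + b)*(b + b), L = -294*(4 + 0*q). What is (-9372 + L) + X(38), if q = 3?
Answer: -4772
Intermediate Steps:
L = -1176 (L = -294*(4 + 0*3) = -294*(4 + 0) = -294*4 = -1176)
X(b) = 4*b² (X(b) = (2*b)*(2*b) = 4*b²)
(-9372 + L) + X(38) = (-9372 - 1176) + 4*38² = -10548 + 4*1444 = -10548 + 5776 = -4772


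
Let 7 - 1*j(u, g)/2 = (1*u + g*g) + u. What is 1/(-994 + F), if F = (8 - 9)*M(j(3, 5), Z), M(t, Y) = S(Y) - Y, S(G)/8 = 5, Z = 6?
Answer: -1/1028 ≈ -0.00097276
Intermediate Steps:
S(G) = 40 (S(G) = 8*5 = 40)
j(u, g) = 14 - 4*u - 2*g**2 (j(u, g) = 14 - 2*((1*u + g*g) + u) = 14 - 2*((u + g**2) + u) = 14 - 2*(g**2 + 2*u) = 14 + (-4*u - 2*g**2) = 14 - 4*u - 2*g**2)
M(t, Y) = 40 - Y
F = -34 (F = (8 - 9)*(40 - 1*6) = -(40 - 6) = -1*34 = -34)
1/(-994 + F) = 1/(-994 - 34) = 1/(-1028) = -1/1028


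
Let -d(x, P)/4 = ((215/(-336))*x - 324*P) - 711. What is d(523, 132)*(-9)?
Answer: -44164167/28 ≈ -1.5773e+6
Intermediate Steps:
d(x, P) = 2844 + 1296*P + 215*x/84 (d(x, P) = -4*(((215/(-336))*x - 324*P) - 711) = -4*(((215*(-1/336))*x - 324*P) - 711) = -4*((-215*x/336 - 324*P) - 711) = -4*((-324*P - 215*x/336) - 711) = -4*(-711 - 324*P - 215*x/336) = 2844 + 1296*P + 215*x/84)
d(523, 132)*(-9) = (2844 + 1296*132 + (215/84)*523)*(-9) = (2844 + 171072 + 112445/84)*(-9) = (14721389/84)*(-9) = -44164167/28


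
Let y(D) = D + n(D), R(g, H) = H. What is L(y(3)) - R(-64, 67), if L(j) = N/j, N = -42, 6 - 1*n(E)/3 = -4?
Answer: -751/11 ≈ -68.273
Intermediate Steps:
n(E) = 30 (n(E) = 18 - 3*(-4) = 18 + 12 = 30)
y(D) = 30 + D (y(D) = D + 30 = 30 + D)
L(j) = -42/j
L(y(3)) - R(-64, 67) = -42/(30 + 3) - 1*67 = -42/33 - 67 = -42*1/33 - 67 = -14/11 - 67 = -751/11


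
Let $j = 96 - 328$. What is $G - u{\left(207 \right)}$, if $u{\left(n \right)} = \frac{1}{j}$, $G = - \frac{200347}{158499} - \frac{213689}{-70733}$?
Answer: $\frac{4581227952487}{2600977465944} \approx 1.7613$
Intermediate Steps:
$j = -232$
$G = \frac{19698348460}{11211109767}$ ($G = \left(-200347\right) \frac{1}{158499} - - \frac{213689}{70733} = - \frac{200347}{158499} + \frac{213689}{70733} = \frac{19698348460}{11211109767} \approx 1.757$)
$u{\left(n \right)} = - \frac{1}{232}$ ($u{\left(n \right)} = \frac{1}{-232} = - \frac{1}{232}$)
$G - u{\left(207 \right)} = \frac{19698348460}{11211109767} - - \frac{1}{232} = \frac{19698348460}{11211109767} + \frac{1}{232} = \frac{4581227952487}{2600977465944}$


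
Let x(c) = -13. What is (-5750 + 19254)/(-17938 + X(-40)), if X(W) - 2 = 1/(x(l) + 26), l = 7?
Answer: -175552/233167 ≈ -0.75290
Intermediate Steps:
X(W) = 27/13 (X(W) = 2 + 1/(-13 + 26) = 2 + 1/13 = 27/13)
(-5750 + 19254)/(-17938 + X(-40)) = (-5750 + 19254)/(-17938 + 27/13) = 13504/(-233167/13) = 13504*(-13/233167) = -175552/233167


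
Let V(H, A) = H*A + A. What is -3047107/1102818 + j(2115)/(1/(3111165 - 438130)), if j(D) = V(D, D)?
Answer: 13192725505194497093/1102818 ≈ 1.1963e+13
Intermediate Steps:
V(H, A) = A + A*H (V(H, A) = A*H + A = A + A*H)
j(D) = D*(1 + D)
-3047107/1102818 + j(2115)/(1/(3111165 - 438130)) = -3047107/1102818 + (2115*(1 + 2115))/(1/(3111165 - 438130)) = -3047107*1/1102818 + (2115*2116)/(1/2673035) = -3047107/1102818 + 4475340/(1/2673035) = -3047107/1102818 + 4475340*2673035 = -3047107/1102818 + 11962740456900 = 13192725505194497093/1102818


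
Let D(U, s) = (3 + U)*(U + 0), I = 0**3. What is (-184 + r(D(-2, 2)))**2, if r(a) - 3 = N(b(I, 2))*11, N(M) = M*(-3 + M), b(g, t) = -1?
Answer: 18769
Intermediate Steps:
I = 0
D(U, s) = U*(3 + U) (D(U, s) = (3 + U)*U = U*(3 + U))
r(a) = 47 (r(a) = 3 - (-3 - 1)*11 = 3 - 1*(-4)*11 = 3 + 4*11 = 3 + 44 = 47)
(-184 + r(D(-2, 2)))**2 = (-184 + 47)**2 = (-137)**2 = 18769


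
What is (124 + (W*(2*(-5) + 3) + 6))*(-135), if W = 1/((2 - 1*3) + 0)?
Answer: -18495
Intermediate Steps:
W = -1 (W = 1/((2 - 3) + 0) = 1/(-1 + 0) = 1/(-1) = -1)
(124 + (W*(2*(-5) + 3) + 6))*(-135) = (124 + (-(2*(-5) + 3) + 6))*(-135) = (124 + (-(-10 + 3) + 6))*(-135) = (124 + (-1*(-7) + 6))*(-135) = (124 + (7 + 6))*(-135) = (124 + 13)*(-135) = 137*(-135) = -18495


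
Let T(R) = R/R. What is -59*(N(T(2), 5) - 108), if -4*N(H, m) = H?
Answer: 25547/4 ≈ 6386.8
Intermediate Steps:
T(R) = 1
N(H, m) = -H/4
-59*(N(T(2), 5) - 108) = -59*(-1/4*1 - 108) = -59*(-1/4 - 108) = -59*(-433/4) = 25547/4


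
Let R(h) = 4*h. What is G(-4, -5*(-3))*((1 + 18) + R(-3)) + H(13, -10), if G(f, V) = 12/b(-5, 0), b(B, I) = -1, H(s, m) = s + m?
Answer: -81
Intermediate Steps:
H(s, m) = m + s
G(f, V) = -12 (G(f, V) = 12/(-1) = 12*(-1) = -12)
G(-4, -5*(-3))*((1 + 18) + R(-3)) + H(13, -10) = -12*((1 + 18) + 4*(-3)) + (-10 + 13) = -12*(19 - 12) + 3 = -12*7 + 3 = -84 + 3 = -81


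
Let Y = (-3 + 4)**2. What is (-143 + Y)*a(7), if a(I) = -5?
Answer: 710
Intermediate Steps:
Y = 1 (Y = 1**2 = 1)
(-143 + Y)*a(7) = (-143 + 1)*(-5) = -142*(-5) = 710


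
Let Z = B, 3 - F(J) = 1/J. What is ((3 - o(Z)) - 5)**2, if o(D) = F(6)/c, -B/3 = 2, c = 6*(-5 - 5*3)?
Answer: 2024929/518400 ≈ 3.9061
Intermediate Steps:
F(J) = 3 - 1/J
c = -120 (c = 6*(-5 - 15) = 6*(-20) = -120)
B = -6 (B = -3*2 = -6)
Z = -6
o(D) = -17/720 (o(D) = (3 - 1/6)/(-120) = (3 - 1*1/6)*(-1/120) = (3 - 1/6)*(-1/120) = (17/6)*(-1/120) = -17/720)
((3 - o(Z)) - 5)**2 = ((3 - 1*(-17/720)) - 5)**2 = ((3 + 17/720) - 5)**2 = (2177/720 - 5)**2 = (-1423/720)**2 = 2024929/518400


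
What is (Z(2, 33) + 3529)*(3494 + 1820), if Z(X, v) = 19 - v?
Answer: 18678710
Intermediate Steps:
(Z(2, 33) + 3529)*(3494 + 1820) = ((19 - 1*33) + 3529)*(3494 + 1820) = ((19 - 33) + 3529)*5314 = (-14 + 3529)*5314 = 3515*5314 = 18678710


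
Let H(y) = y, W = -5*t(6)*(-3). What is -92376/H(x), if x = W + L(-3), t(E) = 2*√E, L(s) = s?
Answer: -30792/599 - 307920*√6/599 ≈ -1310.6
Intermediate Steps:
W = 30*√6 (W = -10*√6*(-3) = 30*√6 ≈ 73.485)
x = -3 + 30*√6 (x = 30*√6 - 3 = -3 + 30*√6 ≈ 70.485)
-92376/H(x) = -92376/(-3 + 30*√6)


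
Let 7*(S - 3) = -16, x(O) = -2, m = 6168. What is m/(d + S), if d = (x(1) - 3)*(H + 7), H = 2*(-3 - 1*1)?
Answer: 5397/5 ≈ 1079.4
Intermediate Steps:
H = -8 (H = 2*(-3 - 1) = 2*(-4) = -8)
S = 5/7 (S = 3 + (1/7)*(-16) = 3 - 16/7 = 5/7 ≈ 0.71429)
d = 5 (d = (-2 - 3)*(-8 + 7) = -5*(-1) = 5)
m/(d + S) = 6168/(5 + 5/7) = 6168/(40/7) = 6168*(7/40) = 5397/5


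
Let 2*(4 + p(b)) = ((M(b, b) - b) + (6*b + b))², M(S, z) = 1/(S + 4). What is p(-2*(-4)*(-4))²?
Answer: 835548568904449/2458624 ≈ 3.3984e+8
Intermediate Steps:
M(S, z) = 1/(4 + S)
p(b) = -4 + (1/(4 + b) + 6*b)²/2 (p(b) = -4 + ((1/(4 + b) - b) + (6*b + b))²/2 = -4 + ((1/(4 + b) - b) + 7*b)²/2 = -4 + (1/(4 + b) + 6*b)²/2)
p(-2*(-4)*(-4))² = (-4 + (1 + 6*(-2*(-4)*(-4))² + 24*(-2*(-4)*(-4)))²/(2*(4 - 2*(-4)*(-4))²))² = (-4 + (1 + 6*(8*(-4))² + 24*(8*(-4)))²/(2*(4 + 8*(-4))²))² = (-4 + (1 + 6*(-32)² + 24*(-32))²/(2*(4 - 32)²))² = (-4 + (½)*(1 + 6*1024 - 768)²/(-28)²)² = (-4 + (½)*(1/784)*(1 + 6144 - 768)²)² = (-4 + (½)*(1/784)*5377²)² = (-4 + (½)*(1/784)*28912129)² = (-4 + 28912129/1568)² = (28905857/1568)² = 835548568904449/2458624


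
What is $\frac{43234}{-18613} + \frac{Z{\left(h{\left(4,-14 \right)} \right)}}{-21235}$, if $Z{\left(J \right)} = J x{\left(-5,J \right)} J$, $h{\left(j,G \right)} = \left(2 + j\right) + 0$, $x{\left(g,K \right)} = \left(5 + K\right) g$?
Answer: $- \frac{176244050}{79049411} \approx -2.2295$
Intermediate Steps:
$x{\left(g,K \right)} = g \left(5 + K\right)$
$h{\left(j,G \right)} = 2 + j$
$Z{\left(J \right)} = J^{2} \left(-25 - 5 J\right)$ ($Z{\left(J \right)} = J \left(- 5 \left(5 + J\right)\right) J = J \left(-25 - 5 J\right) J = J^{2} \left(-25 - 5 J\right)$)
$\frac{43234}{-18613} + \frac{Z{\left(h{\left(4,-14 \right)} \right)}}{-21235} = \frac{43234}{-18613} + \frac{5 \left(2 + 4\right)^{2} \left(-5 - \left(2 + 4\right)\right)}{-21235} = 43234 \left(- \frac{1}{18613}\right) + 5 \cdot 6^{2} \left(-5 - 6\right) \left(- \frac{1}{21235}\right) = - \frac{43234}{18613} + 5 \cdot 36 \left(-5 - 6\right) \left(- \frac{1}{21235}\right) = - \frac{43234}{18613} + 5 \cdot 36 \left(-11\right) \left(- \frac{1}{21235}\right) = - \frac{43234}{18613} - - \frac{396}{4247} = - \frac{43234}{18613} + \frac{396}{4247} = - \frac{176244050}{79049411}$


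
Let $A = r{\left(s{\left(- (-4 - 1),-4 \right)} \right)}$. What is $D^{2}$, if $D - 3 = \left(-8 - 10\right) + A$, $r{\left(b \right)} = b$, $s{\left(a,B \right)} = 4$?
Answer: $121$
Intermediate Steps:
$A = 4$
$D = -11$ ($D = 3 + \left(\left(-8 - 10\right) + 4\right) = 3 + \left(-18 + 4\right) = 3 - 14 = -11$)
$D^{2} = \left(-11\right)^{2} = 121$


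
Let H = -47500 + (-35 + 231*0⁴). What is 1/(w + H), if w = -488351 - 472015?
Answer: -1/1007901 ≈ -9.9216e-7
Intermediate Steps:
w = -960366
H = -47535 (H = -47500 + (-35 + 231*0) = -47500 + (-35 + 0) = -47500 - 35 = -47535)
1/(w + H) = 1/(-960366 - 47535) = 1/(-1007901) = -1/1007901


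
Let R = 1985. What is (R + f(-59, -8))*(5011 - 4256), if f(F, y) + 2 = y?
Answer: 1491125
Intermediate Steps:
f(F, y) = -2 + y
(R + f(-59, -8))*(5011 - 4256) = (1985 + (-2 - 8))*(5011 - 4256) = (1985 - 10)*755 = 1975*755 = 1491125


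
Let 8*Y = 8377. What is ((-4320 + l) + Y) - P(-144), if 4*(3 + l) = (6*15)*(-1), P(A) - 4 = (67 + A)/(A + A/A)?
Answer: -343503/104 ≈ -3302.9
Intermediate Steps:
Y = 8377/8 (Y = (1/8)*8377 = 8377/8 ≈ 1047.1)
P(A) = 4 + (67 + A)/(1 + A) (P(A) = 4 + (67 + A)/(A + A/A) = 4 + (67 + A)/(A + 1) = 4 + (67 + A)/(1 + A))
l = -51/2 (l = -3 + ((6*15)*(-1))/4 = -3 + (90*(-1))/4 = -3 + (1/4)*(-90) = -3 - 45/2 = -51/2 ≈ -25.500)
((-4320 + l) + Y) - P(-144) = ((-4320 - 51/2) + 8377/8) - (71 + 5*(-144))/(1 - 144) = (-8691/2 + 8377/8) - (71 - 720)/(-143) = -26387/8 - (-1)*(-649)/143 = -26387/8 - 1*59/13 = -26387/8 - 59/13 = -343503/104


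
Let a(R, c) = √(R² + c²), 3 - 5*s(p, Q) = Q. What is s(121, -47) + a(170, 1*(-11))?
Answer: 10 + √29021 ≈ 180.36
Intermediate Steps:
s(p, Q) = ⅗ - Q/5
s(121, -47) + a(170, 1*(-11)) = (⅗ - ⅕*(-47)) + √(170² + (1*(-11))²) = (⅗ + 47/5) + √(28900 + (-11)²) = 10 + √(28900 + 121) = 10 + √29021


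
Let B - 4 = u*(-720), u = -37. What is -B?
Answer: -26644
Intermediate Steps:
B = 26644 (B = 4 - 37*(-720) = 4 + 26640 = 26644)
-B = -1*26644 = -26644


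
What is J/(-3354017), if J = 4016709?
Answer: -4016709/3354017 ≈ -1.1976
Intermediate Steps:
J/(-3354017) = 4016709/(-3354017) = 4016709*(-1/3354017) = -4016709/3354017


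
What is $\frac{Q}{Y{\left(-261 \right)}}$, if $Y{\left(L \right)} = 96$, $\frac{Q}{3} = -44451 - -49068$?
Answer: $\frac{4617}{32} \approx 144.28$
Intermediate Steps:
$Q = 13851$ ($Q = 3 \left(-44451 - -49068\right) = 3 \left(-44451 + 49068\right) = 3 \cdot 4617 = 13851$)
$\frac{Q}{Y{\left(-261 \right)}} = \frac{13851}{96} = 13851 \cdot \frac{1}{96} = \frac{4617}{32}$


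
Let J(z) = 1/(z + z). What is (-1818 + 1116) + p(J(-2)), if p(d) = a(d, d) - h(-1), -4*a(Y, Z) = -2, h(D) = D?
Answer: -1401/2 ≈ -700.50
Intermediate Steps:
a(Y, Z) = ½ (a(Y, Z) = -¼*(-2) = ½)
J(z) = 1/(2*z)
p(d) = 3/2 (p(d) = ½ - 1*(-1) = ½ + 1 = 3/2)
(-1818 + 1116) + p(J(-2)) = (-1818 + 1116) + 3/2 = -702 + 3/2 = -1401/2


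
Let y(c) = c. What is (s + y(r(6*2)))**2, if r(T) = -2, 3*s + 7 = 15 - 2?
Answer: 0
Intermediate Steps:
s = 2 (s = -7/3 + (15 - 2)/3 = -7/3 + (1/3)*13 = -7/3 + 13/3 = 2)
(s + y(r(6*2)))**2 = (2 - 2)**2 = 0**2 = 0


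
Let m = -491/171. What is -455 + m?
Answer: -78296/171 ≈ -457.87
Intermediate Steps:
m = -491/171 (m = -491*1/171 = -491/171 ≈ -2.8713)
-455 + m = -455 - 491/171 = -78296/171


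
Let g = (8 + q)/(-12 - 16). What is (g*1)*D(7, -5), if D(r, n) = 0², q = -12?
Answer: 0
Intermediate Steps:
D(r, n) = 0
g = ⅐ (g = (8 - 12)/(-12 - 16) = -4/(-28) = -4*(-1/28) = ⅐ ≈ 0.14286)
(g*1)*D(7, -5) = ((⅐)*1)*0 = (⅐)*0 = 0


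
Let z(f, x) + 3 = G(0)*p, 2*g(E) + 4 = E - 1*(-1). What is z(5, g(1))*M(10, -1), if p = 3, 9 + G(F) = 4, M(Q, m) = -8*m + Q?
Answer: -324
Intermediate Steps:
M(Q, m) = Q - 8*m
G(F) = -5 (G(F) = -9 + 4 = -5)
g(E) = -3/2 + E/2 (g(E) = -2 + (E - 1*(-1))/2 = -2 + (E + 1)/2 = -2 + (1 + E)/2 = -2 + (½ + E/2) = -3/2 + E/2)
z(f, x) = -18 (z(f, x) = -3 - 5*3 = -3 - 15 = -18)
z(5, g(1))*M(10, -1) = -18*(10 - 8*(-1)) = -18*(10 + 8) = -18*18 = -324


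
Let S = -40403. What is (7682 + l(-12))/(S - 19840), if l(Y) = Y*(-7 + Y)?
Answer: -7910/60243 ≈ -0.13130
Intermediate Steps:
(7682 + l(-12))/(S - 19840) = (7682 - 12*(-7 - 12))/(-40403 - 19840) = (7682 - 12*(-19))/(-60243) = (7682 + 228)*(-1/60243) = 7910*(-1/60243) = -7910/60243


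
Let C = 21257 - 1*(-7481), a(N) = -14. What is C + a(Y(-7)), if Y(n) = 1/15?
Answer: 28724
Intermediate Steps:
Y(n) = 1/15
C = 28738 (C = 21257 + 7481 = 28738)
C + a(Y(-7)) = 28738 - 14 = 28724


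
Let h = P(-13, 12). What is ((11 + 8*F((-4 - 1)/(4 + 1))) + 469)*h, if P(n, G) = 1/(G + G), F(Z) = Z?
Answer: 59/3 ≈ 19.667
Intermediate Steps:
P(n, G) = 1/(2*G)
h = 1/24 (h = (1/2)/12 = (1/2)*(1/12) = 1/24 ≈ 0.041667)
((11 + 8*F((-4 - 1)/(4 + 1))) + 469)*h = ((11 + 8*((-4 - 1)/(4 + 1))) + 469)*(1/24) = ((11 + 8*(-5/5)) + 469)*(1/24) = ((11 + 8*(-5*1/5)) + 469)*(1/24) = ((11 + 8*(-1)) + 469)*(1/24) = ((11 - 8) + 469)*(1/24) = (3 + 469)*(1/24) = 472*(1/24) = 59/3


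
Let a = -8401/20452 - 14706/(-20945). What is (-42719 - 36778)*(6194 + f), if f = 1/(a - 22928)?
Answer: -1612046207025654128058/3273825659251 ≈ -4.9240e+8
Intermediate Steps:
a = 124808167/428367140 (a = -8401*1/20452 - 14706*(-1/20945) = -8401/20452 + 14706/20945 = 124808167/428367140 ≈ 0.29136)
f = -428367140/9821476977753 (f = 1/(124808167/428367140 - 22928) = 1/(-9821476977753/428367140) = -428367140/9821476977753 ≈ -4.3615e-5)
(-42719 - 36778)*(6194 + f) = (-42719 - 36778)*(6194 - 428367140/9821476977753) = -79497*60834227971834942/9821476977753 = -1612046207025654128058/3273825659251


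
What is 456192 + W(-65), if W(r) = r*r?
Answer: 460417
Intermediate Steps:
W(r) = r²
456192 + W(-65) = 456192 + (-65)² = 456192 + 4225 = 460417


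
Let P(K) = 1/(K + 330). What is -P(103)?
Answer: -1/433 ≈ -0.0023095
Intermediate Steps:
P(K) = 1/(330 + K)
-P(103) = -1/(330 + 103) = -1/433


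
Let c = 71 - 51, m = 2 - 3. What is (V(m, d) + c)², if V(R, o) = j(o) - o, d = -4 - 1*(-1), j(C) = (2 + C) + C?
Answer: 361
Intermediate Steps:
j(C) = 2 + 2*C
m = -1
d = -3 (d = -4 + 1 = -3)
V(R, o) = 2 + o (V(R, o) = (2 + 2*o) - o = 2 + o)
c = 20
(V(m, d) + c)² = ((2 - 3) + 20)² = (-1 + 20)² = 19² = 361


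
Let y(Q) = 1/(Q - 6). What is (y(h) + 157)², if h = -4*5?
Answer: 16654561/676 ≈ 24637.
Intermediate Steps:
h = -20
y(Q) = 1/(-6 + Q)
(y(h) + 157)² = (1/(-6 - 20) + 157)² = (1/(-26) + 157)² = (-1/26 + 157)² = (4081/26)² = 16654561/676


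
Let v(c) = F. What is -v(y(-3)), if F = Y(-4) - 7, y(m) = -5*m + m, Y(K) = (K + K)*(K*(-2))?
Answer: 71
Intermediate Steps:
Y(K) = -4*K² (Y(K) = (2*K)*(-2*K) = -4*K²)
y(m) = -4*m
F = -71 (F = -4*(-4)² - 7 = -4*16 - 7 = -64 - 7 = -71)
v(c) = -71
-v(y(-3)) = -1*(-71) = 71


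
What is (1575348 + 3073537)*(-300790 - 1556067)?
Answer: -8632314654445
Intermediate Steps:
(1575348 + 3073537)*(-300790 - 1556067) = 4648885*(-1856857) = -8632314654445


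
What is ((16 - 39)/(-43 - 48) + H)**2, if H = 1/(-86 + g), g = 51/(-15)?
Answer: 96550276/1654618329 ≈ 0.058352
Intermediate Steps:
g = -17/5 (g = 51*(-1/15) = -17/5 ≈ -3.4000)
H = -5/447 (H = 1/(-86 - 17/5) = 1/(-447/5) = -5/447 ≈ -0.011186)
((16 - 39)/(-43 - 48) + H)**2 = ((16 - 39)/(-43 - 48) - 5/447)**2 = (-23/(-91) - 5/447)**2 = (-23*(-1/91) - 5/447)**2 = (23/91 - 5/447)**2 = (9826/40677)**2 = 96550276/1654618329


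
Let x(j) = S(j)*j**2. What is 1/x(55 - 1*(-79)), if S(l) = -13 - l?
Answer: -1/2639532 ≈ -3.7886e-7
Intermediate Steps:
x(j) = j**2*(-13 - j) (x(j) = (-13 - j)*j**2 = j**2*(-13 - j))
1/x(55 - 1*(-79)) = 1/((55 - 1*(-79))**2*(-13 - (55 - 1*(-79)))) = 1/((55 + 79)**2*(-13 - (55 + 79))) = 1/(134**2*(-13 - 1*134)) = 1/(17956*(-13 - 134)) = 1/(17956*(-147)) = 1/(-2639532) = -1/2639532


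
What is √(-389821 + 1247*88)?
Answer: I*√280085 ≈ 529.23*I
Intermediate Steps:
√(-389821 + 1247*88) = √(-389821 + 109736) = √(-280085) = I*√280085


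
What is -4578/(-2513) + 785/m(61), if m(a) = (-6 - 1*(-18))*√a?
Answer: 654/359 + 785*√61/732 ≈ 10.197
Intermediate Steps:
m(a) = 12*√a (m(a) = (-6 + 18)*√a = 12*√a)
-4578/(-2513) + 785/m(61) = -4578/(-2513) + 785/((12*√61)) = -4578*(-1/2513) + 785*(√61/732) = 654/359 + 785*√61/732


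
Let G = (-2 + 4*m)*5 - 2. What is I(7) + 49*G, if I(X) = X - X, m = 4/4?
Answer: 392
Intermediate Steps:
m = 1 (m = 4*(¼) = 1)
I(X) = 0
G = 8 (G = (-2 + 4*1)*5 - 2 = (-2 + 4)*5 - 2 = 2*5 - 2 = 10 - 2 = 8)
I(7) + 49*G = 0 + 49*8 = 0 + 392 = 392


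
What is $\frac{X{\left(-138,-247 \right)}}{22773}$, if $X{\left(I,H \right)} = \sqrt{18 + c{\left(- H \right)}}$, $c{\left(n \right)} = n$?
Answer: $\frac{\sqrt{265}}{22773} \approx 0.00071483$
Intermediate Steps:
$X{\left(I,H \right)} = \sqrt{18 - H}$
$\frac{X{\left(-138,-247 \right)}}{22773} = \frac{\sqrt{18 - -247}}{22773} = \sqrt{18 + 247} \cdot \frac{1}{22773} = \sqrt{265} \cdot \frac{1}{22773} = \frac{\sqrt{265}}{22773}$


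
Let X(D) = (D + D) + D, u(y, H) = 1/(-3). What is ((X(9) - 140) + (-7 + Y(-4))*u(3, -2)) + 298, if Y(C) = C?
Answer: 566/3 ≈ 188.67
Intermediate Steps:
u(y, H) = -⅓
X(D) = 3*D (X(D) = 2*D + D = 3*D)
((X(9) - 140) + (-7 + Y(-4))*u(3, -2)) + 298 = ((3*9 - 140) + (-7 - 4)*(-⅓)) + 298 = ((27 - 140) - 11*(-⅓)) + 298 = (-113 + 11/3) + 298 = -328/3 + 298 = 566/3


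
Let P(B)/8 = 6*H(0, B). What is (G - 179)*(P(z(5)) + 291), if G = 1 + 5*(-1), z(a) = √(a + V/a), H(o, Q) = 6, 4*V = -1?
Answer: -105957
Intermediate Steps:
V = -¼ (V = (¼)*(-1) = -¼ ≈ -0.25000)
z(a) = √(a - 1/(4*a))
G = -4 (G = 1 - 5 = -4)
P(B) = 288 (P(B) = 8*(6*6) = 8*36 = 288)
(G - 179)*(P(z(5)) + 291) = (-4 - 179)*(288 + 291) = -183*579 = -105957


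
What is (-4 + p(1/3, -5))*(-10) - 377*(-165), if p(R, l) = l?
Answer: 62295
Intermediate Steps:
(-4 + p(1/3, -5))*(-10) - 377*(-165) = (-4 - 5)*(-10) - 377*(-165) = -9*(-10) + 62205 = 90 + 62205 = 62295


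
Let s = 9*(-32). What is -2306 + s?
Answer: -2594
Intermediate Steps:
s = -288
-2306 + s = -2306 - 288 = -2594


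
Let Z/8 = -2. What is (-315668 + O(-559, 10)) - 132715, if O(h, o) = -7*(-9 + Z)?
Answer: -448208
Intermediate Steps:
Z = -16 (Z = 8*(-2) = -16)
O(h, o) = 175 (O(h, o) = -7*(-9 - 16) = -7*(-25) = 175)
(-315668 + O(-559, 10)) - 132715 = (-315668 + 175) - 132715 = -315493 - 132715 = -448208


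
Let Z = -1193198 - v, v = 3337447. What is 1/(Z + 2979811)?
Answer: -1/1550834 ≈ -6.4481e-7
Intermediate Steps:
Z = -4530645 (Z = -1193198 - 1*3337447 = -1193198 - 3337447 = -4530645)
1/(Z + 2979811) = 1/(-4530645 + 2979811) = 1/(-1550834) = -1/1550834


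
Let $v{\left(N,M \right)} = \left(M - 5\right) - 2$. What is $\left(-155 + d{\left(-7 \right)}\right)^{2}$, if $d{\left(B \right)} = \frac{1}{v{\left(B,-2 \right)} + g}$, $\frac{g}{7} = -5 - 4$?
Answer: $\frac{124567921}{5184} \approx 24029.0$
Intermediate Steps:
$v{\left(N,M \right)} = -7 + M$ ($v{\left(N,M \right)} = \left(-5 + M\right) - 2 = -7 + M$)
$g = -63$ ($g = 7 \left(-5 - 4\right) = 7 \left(-9\right) = -63$)
$d{\left(B \right)} = - \frac{1}{72}$ ($d{\left(B \right)} = \frac{1}{\left(-7 - 2\right) - 63} = \frac{1}{-9 - 63} = \frac{1}{-72} = - \frac{1}{72}$)
$\left(-155 + d{\left(-7 \right)}\right)^{2} = \left(-155 - \frac{1}{72}\right)^{2} = \left(- \frac{11161}{72}\right)^{2} = \frac{124567921}{5184}$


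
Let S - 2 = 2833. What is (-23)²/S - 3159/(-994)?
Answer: 1354513/402570 ≈ 3.3647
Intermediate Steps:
S = 2835 (S = 2 + 2833 = 2835)
(-23)²/S - 3159/(-994) = (-23)²/2835 - 3159/(-994) = 529*(1/2835) - 3159*(-1/994) = 529/2835 + 3159/994 = 1354513/402570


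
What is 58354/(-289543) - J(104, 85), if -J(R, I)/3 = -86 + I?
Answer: -926983/289543 ≈ -3.2015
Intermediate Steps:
J(R, I) = 258 - 3*I (J(R, I) = -3*(-86 + I) = 258 - 3*I)
58354/(-289543) - J(104, 85) = 58354/(-289543) - (258 - 3*85) = 58354*(-1/289543) - (258 - 255) = -58354/289543 - 1*3 = -58354/289543 - 3 = -926983/289543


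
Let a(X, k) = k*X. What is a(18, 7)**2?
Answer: 15876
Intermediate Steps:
a(X, k) = X*k
a(18, 7)**2 = (18*7)**2 = 126**2 = 15876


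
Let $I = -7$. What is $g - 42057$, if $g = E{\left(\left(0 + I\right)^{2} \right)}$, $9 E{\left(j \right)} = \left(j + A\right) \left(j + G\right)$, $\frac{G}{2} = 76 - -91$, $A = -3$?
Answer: $- \frac{360895}{9} \approx -40099.0$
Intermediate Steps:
$G = 334$ ($G = 2 \left(76 - -91\right) = 2 \left(76 + 91\right) = 2 \cdot 167 = 334$)
$E{\left(j \right)} = \frac{\left(-3 + j\right) \left(334 + j\right)}{9}$ ($E{\left(j \right)} = \frac{\left(j - 3\right) \left(j + 334\right)}{9} = \frac{\left(-3 + j\right) \left(334 + j\right)}{9}$)
$g = \frac{17618}{9}$ ($g = - \frac{334}{3} + \frac{\left(\left(0 - 7\right)^{2}\right)^{2}}{9} + \frac{331 \left(0 - 7\right)^{2}}{9} = - \frac{334}{3} + \frac{\left(\left(-7\right)^{2}\right)^{2}}{9} + \frac{331 \left(-7\right)^{2}}{9} = - \frac{334}{3} + \frac{49^{2}}{9} + \frac{331}{9} \cdot 49 = - \frac{334}{3} + \frac{1}{9} \cdot 2401 + \frac{16219}{9} = - \frac{334}{3} + \frac{2401}{9} + \frac{16219}{9} = \frac{17618}{9} \approx 1957.6$)
$g - 42057 = \frac{17618}{9} - 42057 = - \frac{360895}{9}$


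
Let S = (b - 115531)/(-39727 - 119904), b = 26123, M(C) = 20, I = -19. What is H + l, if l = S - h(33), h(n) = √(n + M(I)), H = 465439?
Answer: 74298582417/159631 - √53 ≈ 4.6543e+5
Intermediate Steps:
h(n) = √(20 + n) (h(n) = √(n + 20) = √(20 + n))
S = 89408/159631 (S = (26123 - 115531)/(-39727 - 119904) = -89408/(-159631) = -89408*(-1/159631) = 89408/159631 ≈ 0.56009)
l = 89408/159631 - √53 (l = 89408/159631 - √(20 + 33) = 89408/159631 - √53 ≈ -6.7200)
H + l = 465439 + (89408/159631 - √53) = 74298582417/159631 - √53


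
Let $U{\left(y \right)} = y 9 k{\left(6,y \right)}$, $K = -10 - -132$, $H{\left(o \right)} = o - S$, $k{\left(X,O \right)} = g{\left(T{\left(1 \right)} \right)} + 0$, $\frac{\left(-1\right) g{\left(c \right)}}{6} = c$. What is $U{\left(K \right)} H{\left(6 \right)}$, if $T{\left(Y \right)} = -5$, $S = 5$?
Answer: $32940$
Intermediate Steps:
$g{\left(c \right)} = - 6 c$
$k{\left(X,O \right)} = 30$ ($k{\left(X,O \right)} = \left(-6\right) \left(-5\right) + 0 = 30 + 0 = 30$)
$H{\left(o \right)} = -5 + o$ ($H{\left(o \right)} = o - 5 = -5 + o$)
$K = 122$ ($K = -10 + 132 = 122$)
$U{\left(y \right)} = 270 y$ ($U{\left(y \right)} = y 9 \cdot 30 = 9 y 30 = 270 y$)
$U{\left(K \right)} H{\left(6 \right)} = 270 \cdot 122 \left(-5 + 6\right) = 32940 \cdot 1 = 32940$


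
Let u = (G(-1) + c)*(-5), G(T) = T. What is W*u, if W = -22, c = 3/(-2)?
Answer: -275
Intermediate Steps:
c = -3/2 (c = 3*(-1/2) = -3/2 ≈ -1.5000)
u = 25/2 (u = (-1 - 3/2)*(-5) = -5/2*(-5) = 25/2 ≈ 12.500)
W*u = -22*25/2 = -275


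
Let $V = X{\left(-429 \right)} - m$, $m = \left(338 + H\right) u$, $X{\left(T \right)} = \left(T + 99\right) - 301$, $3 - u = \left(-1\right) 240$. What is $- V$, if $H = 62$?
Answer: $97831$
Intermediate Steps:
$u = 243$ ($u = 3 - \left(-1\right) 240 = 3 - -240 = 3 + 240 = 243$)
$X{\left(T \right)} = -202 + T$ ($X{\left(T \right)} = \left(99 + T\right) - 301 = -202 + T$)
$m = 97200$ ($m = \left(338 + 62\right) 243 = 400 \cdot 243 = 97200$)
$V = -97831$ ($V = \left(-202 - 429\right) - 97200 = -631 - 97200 = -97831$)
$- V = \left(-1\right) \left(-97831\right) = 97831$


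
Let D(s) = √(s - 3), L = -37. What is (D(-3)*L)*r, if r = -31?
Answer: 1147*I*√6 ≈ 2809.6*I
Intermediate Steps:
D(s) = √(-3 + s)
(D(-3)*L)*r = (√(-3 - 3)*(-37))*(-31) = (√(-6)*(-37))*(-31) = ((I*√6)*(-37))*(-31) = -37*I*√6*(-31) = 1147*I*√6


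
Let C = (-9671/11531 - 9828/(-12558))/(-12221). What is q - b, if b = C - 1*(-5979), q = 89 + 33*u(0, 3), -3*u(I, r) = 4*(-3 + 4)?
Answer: -19233091360057/3241168073 ≈ -5934.0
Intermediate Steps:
u(I, r) = -4/3 (u(I, r) = -4*(-3 + 4)/3 = -4/3)
q = 45 (q = 89 + 33*(-4/3) = 89 - 44 = 45)
C = 14875/3241168073 (C = (-9671*1/11531 - 9828*(-1/12558))*(-1/12221) = (-9671/11531 + 18/23)*(-1/12221) = -14875/265213*(-1/12221) = 14875/3241168073 ≈ 4.5894e-6)
b = 19378943923342/3241168073 (b = 14875/3241168073 - 1*(-5979) = 14875/3241168073 + 5979 = 19378943923342/3241168073 ≈ 5979.0)
q - b = 45 - 1*19378943923342/3241168073 = 45 - 19378943923342/3241168073 = -19233091360057/3241168073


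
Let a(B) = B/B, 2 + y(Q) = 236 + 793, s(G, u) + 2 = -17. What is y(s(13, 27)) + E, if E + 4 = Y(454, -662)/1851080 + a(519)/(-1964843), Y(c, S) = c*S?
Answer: 930035981326269/909270395110 ≈ 1022.8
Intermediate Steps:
s(G, u) = -19 (s(G, u) = -2 - 17 = -19)
y(Q) = 1027 (y(Q) = -2 + (236 + 793) = -2 + 1029 = 1027)
a(B) = 1
Y(c, S) = S*c
E = -3784714451701/909270395110 (E = -4 + (-662*454/1851080 + 1/(-1964843)) = -4 + (-300548*1/1851080 + 1*(-1/1964843)) = -4 + (-75137/462770 - 1/1964843) = -4 - 147632871261/909270395110 = -3784714451701/909270395110 ≈ -4.1624)
y(s(13, 27)) + E = 1027 - 3784714451701/909270395110 = 930035981326269/909270395110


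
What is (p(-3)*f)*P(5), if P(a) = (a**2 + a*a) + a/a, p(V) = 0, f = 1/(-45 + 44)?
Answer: 0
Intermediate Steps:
f = -1 (f = 1/(-1) = -1)
P(a) = 1 + 2*a**2 (P(a) = (a**2 + a**2) + 1 = 2*a**2 + 1 = 1 + 2*a**2)
(p(-3)*f)*P(5) = (0*(-1))*(1 + 2*5**2) = 0*(1 + 2*25) = 0*(1 + 50) = 0*51 = 0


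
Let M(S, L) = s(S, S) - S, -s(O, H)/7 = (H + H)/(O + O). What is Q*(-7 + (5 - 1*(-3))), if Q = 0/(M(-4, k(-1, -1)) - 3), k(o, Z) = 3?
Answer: 0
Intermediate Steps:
s(O, H) = -7*H/O (s(O, H) = -7*(H + H)/(O + O) = -7*2*H/(2*O) = -7*2*H*1/(2*O) = -7*H/O)
M(S, L) = -7 - S (M(S, L) = -7*S/S - S = -7 - S)
Q = 0 (Q = 0/((-7 - 1*(-4)) - 3) = 0/((-7 + 4) - 3) = 0/(-3 - 3) = 0/(-6) = 0*(-⅙) = 0)
Q*(-7 + (5 - 1*(-3))) = 0*(-7 + (5 - 1*(-3))) = 0*(-7 + (5 + 3)) = 0*(-7 + 8) = 0*1 = 0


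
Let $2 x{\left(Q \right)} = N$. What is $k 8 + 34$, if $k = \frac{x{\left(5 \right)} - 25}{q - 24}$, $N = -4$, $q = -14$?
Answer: $\frac{754}{19} \approx 39.684$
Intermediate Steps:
$x{\left(Q \right)} = -2$ ($x{\left(Q \right)} = \frac{1}{2} \left(-4\right) = -2$)
$k = \frac{27}{38}$ ($k = \frac{-2 - 25}{-14 - 24} = - \frac{27}{-38} = \left(-27\right) \left(- \frac{1}{38}\right) = \frac{27}{38} \approx 0.71053$)
$k 8 + 34 = \frac{27}{38} \cdot 8 + 34 = \frac{108}{19} + 34 = \frac{754}{19}$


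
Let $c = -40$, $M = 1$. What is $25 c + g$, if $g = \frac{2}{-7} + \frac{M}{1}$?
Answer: $- \frac{6995}{7} \approx -999.29$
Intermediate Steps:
$g = \frac{5}{7}$ ($g = \frac{2}{-7} + 1 \cdot 1^{-1} = 2 \left(- \frac{1}{7}\right) + 1 \cdot 1 = - \frac{2}{7} + 1 = \frac{5}{7} \approx 0.71429$)
$25 c + g = 25 \left(-40\right) + \frac{5}{7} = -1000 + \frac{5}{7} = - \frac{6995}{7}$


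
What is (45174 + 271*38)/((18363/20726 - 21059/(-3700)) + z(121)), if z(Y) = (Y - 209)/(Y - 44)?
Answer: 14888779102400/1458696969 ≈ 10207.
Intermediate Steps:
z(Y) = (-209 + Y)/(-44 + Y)
(45174 + 271*38)/((18363/20726 - 21059/(-3700)) + z(121)) = (45174 + 271*38)/((18363/20726 - 21059/(-3700)) + (-209 + 121)/(-44 + 121)) = (45174 + 10298)/((18363*(1/20726) - 21059*(-1/3700)) - 88/77) = 55472/((18363/20726 + 21059/3700) + (1/77)*(-88)) = 55472/(252205967/38343100 - 8/7) = 55472/(1458696969/268401700) = 55472*(268401700/1458696969) = 14888779102400/1458696969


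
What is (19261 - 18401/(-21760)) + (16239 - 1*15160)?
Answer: 442616801/21760 ≈ 20341.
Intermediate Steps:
(19261 - 18401/(-21760)) + (16239 - 1*15160) = (19261 - 18401*(-1/21760)) + (16239 - 15160) = (19261 + 18401/21760) + 1079 = 419137761/21760 + 1079 = 442616801/21760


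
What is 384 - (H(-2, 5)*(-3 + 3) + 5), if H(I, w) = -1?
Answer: 379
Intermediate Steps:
384 - (H(-2, 5)*(-3 + 3) + 5) = 384 - (-(-3 + 3) + 5) = 384 - (-1*0 + 5) = 384 - (0 + 5) = 384 - 1*5 = 384 - 5 = 379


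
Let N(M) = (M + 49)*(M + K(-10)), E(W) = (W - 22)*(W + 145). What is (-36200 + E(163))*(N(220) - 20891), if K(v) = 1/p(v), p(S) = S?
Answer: 1382792294/5 ≈ 2.7656e+8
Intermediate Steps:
K(v) = 1/v
E(W) = (-22 + W)*(145 + W)
N(M) = (49 + M)*(-1/10 + M) (N(M) = (M + 49)*(M + 1/(-10)) = (49 + M)*(M - 1/10) = (49 + M)*(-1/10 + M))
(-36200 + E(163))*(N(220) - 20891) = (-36200 + (-3190 + 163**2 + 123*163))*((-49/10 + 220**2 + (489/10)*220) - 20891) = (-36200 + (-3190 + 26569 + 20049))*((-49/10 + 48400 + 10758) - 20891) = (-36200 + 43428)*(591531/10 - 20891) = 7228*(382621/10) = 1382792294/5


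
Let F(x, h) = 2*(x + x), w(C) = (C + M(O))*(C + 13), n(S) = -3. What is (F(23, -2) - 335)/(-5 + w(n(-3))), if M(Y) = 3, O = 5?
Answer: 243/5 ≈ 48.600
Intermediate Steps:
w(C) = (3 + C)*(13 + C) (w(C) = (C + 3)*(C + 13) = (3 + C)*(13 + C))
F(x, h) = 4*x (F(x, h) = 2*(2*x) = 4*x)
(F(23, -2) - 335)/(-5 + w(n(-3))) = (4*23 - 335)/(-5 + (39 + (-3)² + 16*(-3))) = (92 - 335)/(-5 + (39 + 9 - 48)) = -243/(-5 + 0) = -243/(-5) = -243*(-⅕) = 243/5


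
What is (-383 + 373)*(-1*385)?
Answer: 3850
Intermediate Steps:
(-383 + 373)*(-1*385) = -10*(-385) = 3850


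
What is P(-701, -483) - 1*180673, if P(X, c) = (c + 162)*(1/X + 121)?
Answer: -153878993/701 ≈ -2.1951e+5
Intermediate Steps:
P(X, c) = (121 + 1/X)*(162 + c) (P(X, c) = (162 + c)*(121 + 1/X) = (121 + 1/X)*(162 + c))
P(-701, -483) - 1*180673 = (162 - 483 + 121*(-701)*(162 - 483))/(-701) - 1*180673 = -(162 - 483 + 121*(-701)*(-321))/701 - 180673 = -(162 - 483 + 27227541)/701 - 180673 = -1/701*27227220 - 180673 = -27227220/701 - 180673 = -153878993/701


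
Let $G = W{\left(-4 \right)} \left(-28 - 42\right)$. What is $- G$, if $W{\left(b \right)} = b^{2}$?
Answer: $1120$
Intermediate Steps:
$G = -1120$ ($G = \left(-4\right)^{2} \left(-28 - 42\right) = 16 \left(-70\right) = -1120$)
$- G = \left(-1\right) \left(-1120\right) = 1120$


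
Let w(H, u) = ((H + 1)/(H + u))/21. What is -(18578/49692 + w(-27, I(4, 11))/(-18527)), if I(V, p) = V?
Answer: -9235816817/24703938854 ≈ -0.37386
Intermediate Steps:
w(H, u) = (1 + H)/(21*(H + u)) (w(H, u) = ((1 + H)/(H + u))/21 = (1 + H)/(21*(H + u)))
-(18578/49692 + w(-27, I(4, 11))/(-18527)) = -(18578/49692 + ((1 - 27)/(21*(-27 + 4)))/(-18527)) = -(18578*(1/49692) + ((1/21)*(-26)/(-23))*(-1/18527)) = -(9289/24846 + ((1/21)*(-1/23)*(-26))*(-1/18527)) = -(9289/24846 + (26/483)*(-1/18527)) = -(9289/24846 - 26/8948541) = -1*9235816817/24703938854 = -9235816817/24703938854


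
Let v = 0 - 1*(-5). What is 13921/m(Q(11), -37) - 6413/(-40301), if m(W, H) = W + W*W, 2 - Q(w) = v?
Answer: 561068699/241806 ≈ 2320.3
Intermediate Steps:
v = 5 (v = 0 + 5 = 5)
Q(w) = -3 (Q(w) = 2 - 1*5 = 2 - 5 = -3)
m(W, H) = W + W²
13921/m(Q(11), -37) - 6413/(-40301) = 13921/((-3*(1 - 3))) - 6413/(-40301) = 13921/((-3*(-2))) - 6413*(-1/40301) = 13921/6 + 6413/40301 = 561068699/241806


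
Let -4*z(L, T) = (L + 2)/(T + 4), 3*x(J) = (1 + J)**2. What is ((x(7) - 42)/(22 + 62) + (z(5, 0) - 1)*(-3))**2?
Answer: 16801801/1016064 ≈ 16.536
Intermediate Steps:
x(J) = (1 + J)**2/3
z(L, T) = -(2 + L)/(4*(4 + T)) (z(L, T) = -(L + 2)/(4*(T + 4)) = -(2 + L)/(4*(4 + T)))
((x(7) - 42)/(22 + 62) + (z(5, 0) - 1)*(-3))**2 = (((1 + 7)**2/3 - 42)/(22 + 62) + ((-2 - 1*5)/(4*(4 + 0)) - 1)*(-3))**2 = (((1/3)*8**2 - 42)/84 + ((1/4)*(-2 - 5)/4 - 1)*(-3))**2 = (((1/3)*64 - 42)*(1/84) + ((1/4)*(1/4)*(-7) - 1)*(-3))**2 = ((64/3 - 42)*(1/84) + (-7/16 - 1)*(-3))**2 = (-62/3*1/84 - 23/16*(-3))**2 = (-31/126 + 69/16)**2 = (4099/1008)**2 = 16801801/1016064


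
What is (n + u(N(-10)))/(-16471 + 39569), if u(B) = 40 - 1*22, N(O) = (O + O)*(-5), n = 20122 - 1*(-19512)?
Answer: 19826/11549 ≈ 1.7167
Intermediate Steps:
n = 39634 (n = 20122 + 19512 = 39634)
N(O) = -10*O (N(O) = (2*O)*(-5) = -10*O)
u(B) = 18 (u(B) = 40 - 22 = 18)
(n + u(N(-10)))/(-16471 + 39569) = (39634 + 18)/(-16471 + 39569) = 39652/23098 = 39652*(1/23098) = 19826/11549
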